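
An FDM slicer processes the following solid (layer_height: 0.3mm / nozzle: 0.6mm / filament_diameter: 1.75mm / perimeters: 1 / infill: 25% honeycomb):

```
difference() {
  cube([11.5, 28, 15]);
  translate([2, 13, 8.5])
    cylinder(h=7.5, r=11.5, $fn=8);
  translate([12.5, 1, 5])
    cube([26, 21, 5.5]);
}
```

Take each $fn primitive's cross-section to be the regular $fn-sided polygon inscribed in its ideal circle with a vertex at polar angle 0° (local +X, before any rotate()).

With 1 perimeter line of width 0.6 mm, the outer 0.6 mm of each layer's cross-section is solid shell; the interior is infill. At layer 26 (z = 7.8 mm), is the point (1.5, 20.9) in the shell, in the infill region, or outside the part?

At z = 7.8 mm: the cube (footprint 11.5×28) is included at this height; the cylinder at (2, 13) does not reach this height (z outside [8.5, 16]); the cube at (12.5, 1) (footprint 26×21) is included at this height; Taking the first minus the rest: starting from the 11.5×28 cube, the 26×21 cube at (12.5, 1) misses the remaining region (no effect) — 1 connected region. Overall, the cross-section is a single solid region. The nearest boundary edge runs (0.00, 0.00)→(0.00, 28.00); distance from the point to it = 1.50 mm. The point is inside the cross-section and 1.50 mm from the nearest boundary — more than the 0.6 mm shell width (1 × 0.6), so it's in the infill interior.

infill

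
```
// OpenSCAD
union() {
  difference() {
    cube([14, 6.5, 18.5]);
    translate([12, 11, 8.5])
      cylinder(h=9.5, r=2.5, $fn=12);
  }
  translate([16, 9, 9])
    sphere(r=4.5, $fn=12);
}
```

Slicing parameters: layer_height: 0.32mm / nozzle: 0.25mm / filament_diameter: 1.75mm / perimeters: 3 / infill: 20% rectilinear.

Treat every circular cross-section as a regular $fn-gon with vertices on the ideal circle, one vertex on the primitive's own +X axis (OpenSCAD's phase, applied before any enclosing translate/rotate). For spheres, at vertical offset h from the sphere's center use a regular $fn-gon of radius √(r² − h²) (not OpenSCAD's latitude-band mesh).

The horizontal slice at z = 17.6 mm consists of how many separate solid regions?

At z = 17.6 mm: the cube is present — its section is the full 14×6.5 rectangle; the r=2.5 cylinder at (12, 11) contributes a regular 12-gon of circumradius 2.5; Taking the first minus the rest: starting from the 14×6.5 cube, the r=2.5 cylinder at (12, 11) misses the remaining region (no effect) — 1 connected region; the sphere at (16, 9) is absent (|z−center|=8.600 > r=4.5); Taking the union: only the result so far is present, so the union is just that shape — 1 connected region. The result has 1 disconnected region.

1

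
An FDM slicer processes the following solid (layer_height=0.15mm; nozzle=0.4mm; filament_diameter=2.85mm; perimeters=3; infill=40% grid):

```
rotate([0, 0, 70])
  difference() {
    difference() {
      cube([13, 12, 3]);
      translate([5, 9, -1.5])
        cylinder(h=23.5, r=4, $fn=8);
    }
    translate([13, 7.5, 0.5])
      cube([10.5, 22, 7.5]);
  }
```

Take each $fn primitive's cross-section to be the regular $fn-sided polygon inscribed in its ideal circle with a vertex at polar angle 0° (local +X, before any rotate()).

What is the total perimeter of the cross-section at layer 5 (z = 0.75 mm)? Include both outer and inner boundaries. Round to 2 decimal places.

64.44 mm

At z = 0.75 mm: the cube (footprint 13×12) is included at this height (perimeter 50.00 mm); the r=4 cylinder at (5, 9) gives a regular 8-gon of circumradius 4 (constant along its height) (perimeter = 2·8·4.000·sin(180°/8) = 24.49 mm); Taking the first minus the rest: starting from the 13×12 cube, the r=4 cylinder at (5, 9) partially overlaps it — only the 42.84 mm² overlap (of its 45.25 mm²) is removed, clipping the outline — boundary = 64.44 mm; the 10.5×22 cube at (13, 7.5) contributes its full rectangle (perimeter 65.00 mm); After the difference (first − rest): starting from that combined region, the 10.5×22 cube at (13, 7.5) misses the remaining region (no effect) — boundary = 64.44 mm; (whole slice rotated 70° about Z — lengths, areas and connectivity unchanged). Overall, the cross-section is a single solid region. Total boundary length (outer) = 64.44 mm.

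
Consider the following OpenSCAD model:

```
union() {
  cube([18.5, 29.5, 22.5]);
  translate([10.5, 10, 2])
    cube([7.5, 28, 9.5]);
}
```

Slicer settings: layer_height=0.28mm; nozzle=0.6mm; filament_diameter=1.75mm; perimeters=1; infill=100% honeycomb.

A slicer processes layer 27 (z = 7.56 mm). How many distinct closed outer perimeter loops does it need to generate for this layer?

At z = 7.56 mm: the cube (footprint 18.5×29.5) is included at this height; the cube at (10.5, 10) is present — its section is the full 7.5×28 rectangle; Combining (union): the regions partially overlap (shared area 146.25 mm²), so overlapping operands fuse into one piece — 1 connected region. The result has 1 disconnected region.

1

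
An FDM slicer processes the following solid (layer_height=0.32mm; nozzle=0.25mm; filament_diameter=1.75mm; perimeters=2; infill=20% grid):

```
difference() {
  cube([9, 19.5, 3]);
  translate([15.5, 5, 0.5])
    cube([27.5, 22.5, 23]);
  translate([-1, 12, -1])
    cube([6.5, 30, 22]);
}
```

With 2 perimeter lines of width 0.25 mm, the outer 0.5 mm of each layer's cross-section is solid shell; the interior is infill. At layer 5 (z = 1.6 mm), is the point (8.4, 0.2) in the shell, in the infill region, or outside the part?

At z = 1.6 mm: the cube is present — its section is the full 9×19.5 rectangle; the cube at (15.5, 5) is present — its section is the full 27.5×22.5 rectangle; the 6.5×30 cube at (-1, 12) contributes its full rectangle; Subtracting the remaining from the first: starting from the 9×19.5 cube, the 27.5×22.5 cube at (15.5, 5) misses the remaining region (no effect); the 6.5×30 cube at (-1, 12) partially overlaps it — only the 41.25 mm² overlap (of its 195.00 mm²) is removed, clipping the outline — 1 connected region. Overall, the cross-section is a single solid region. The nearest boundary edge runs (9.00, 0.00)→(0.00, 0.00); distance from the point to it = 0.20 mm. The point is inside the cross-section, 0.20 mm from the nearest boundary — within the 0.5 mm shell band (2 × 0.25).

shell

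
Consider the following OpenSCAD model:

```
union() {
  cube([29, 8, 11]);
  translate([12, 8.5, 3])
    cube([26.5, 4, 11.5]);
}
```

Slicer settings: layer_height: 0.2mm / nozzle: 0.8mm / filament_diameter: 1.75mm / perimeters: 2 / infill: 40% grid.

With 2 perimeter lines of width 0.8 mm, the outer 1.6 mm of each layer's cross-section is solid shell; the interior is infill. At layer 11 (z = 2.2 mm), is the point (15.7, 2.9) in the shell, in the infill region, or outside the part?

infill

At z = 2.2 mm: the cube is present — its section is the full 29×8 rectangle; the cube at (12, 8.5) is absent (z outside [3, 14.5]); Taking the union: only the 29×8 cube is present, so the union is just that shape — 1 connected region. Overall, the cross-section is a single solid region. The nearest boundary edge runs (0.00, 0.00)→(29.00, 0.00); distance from the point to it = 2.90 mm. The point is inside the cross-section and 2.90 mm from the nearest boundary — more than the 1.6 mm shell width (2 × 0.8), so it's in the infill interior.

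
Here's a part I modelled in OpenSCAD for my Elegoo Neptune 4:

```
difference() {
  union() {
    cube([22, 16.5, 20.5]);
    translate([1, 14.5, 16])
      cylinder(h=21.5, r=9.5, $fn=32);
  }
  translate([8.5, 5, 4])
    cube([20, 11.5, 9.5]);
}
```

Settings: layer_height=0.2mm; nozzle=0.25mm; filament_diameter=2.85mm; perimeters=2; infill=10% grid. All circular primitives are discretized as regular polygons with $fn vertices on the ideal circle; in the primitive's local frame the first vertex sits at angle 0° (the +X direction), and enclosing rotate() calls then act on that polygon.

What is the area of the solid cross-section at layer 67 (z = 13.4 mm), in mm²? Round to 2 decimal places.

207.75 mm²

At z = 13.4 mm: the cube is present — its section is the full 22×16.5 rectangle (area 363.00 mm²); the cylinder at (1, 14.5) is not intersected at this z (z outside [16, 37.5]); Combining (union): only the 22×16.5 cube is present, so the union is just that shape — area = 363.00 mm²; the cube at (8.5, 5) (footprint 20×11.5) is included at this height (area 230.00 mm²); Taking the first minus the rest: starting from the result so far (363.00 mm²), the 20×11.5 cube at (8.5, 5) partially overlaps it — only the 155.25 mm² overlap (of its 230.00 mm²) is removed, clipping the outline — area = 207.75 mm². Overall, the cross-section is a single solid region. Net area = 207.75 mm².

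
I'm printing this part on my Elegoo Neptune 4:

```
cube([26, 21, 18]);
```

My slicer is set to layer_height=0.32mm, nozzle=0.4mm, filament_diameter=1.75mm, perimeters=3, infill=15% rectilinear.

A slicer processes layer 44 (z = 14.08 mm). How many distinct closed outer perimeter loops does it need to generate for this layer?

At z = 14.08 mm: the 26×21 cube contributes its full rectangle. The result has 1 disconnected region.

1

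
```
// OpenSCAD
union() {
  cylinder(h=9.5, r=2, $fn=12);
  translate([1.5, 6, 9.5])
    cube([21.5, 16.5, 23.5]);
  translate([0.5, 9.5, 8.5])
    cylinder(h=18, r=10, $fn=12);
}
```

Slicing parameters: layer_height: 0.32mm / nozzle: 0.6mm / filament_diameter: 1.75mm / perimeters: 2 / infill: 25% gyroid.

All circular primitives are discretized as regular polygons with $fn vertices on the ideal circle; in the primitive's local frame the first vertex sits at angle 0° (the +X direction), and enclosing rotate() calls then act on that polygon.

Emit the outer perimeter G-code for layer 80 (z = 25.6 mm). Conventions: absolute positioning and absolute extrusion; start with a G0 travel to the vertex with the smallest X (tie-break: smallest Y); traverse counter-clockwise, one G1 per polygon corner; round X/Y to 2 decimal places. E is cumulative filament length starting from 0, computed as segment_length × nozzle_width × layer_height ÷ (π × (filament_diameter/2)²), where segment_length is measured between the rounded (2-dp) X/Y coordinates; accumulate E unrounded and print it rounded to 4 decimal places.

G0 X-9.50 Y9.50 Z25.60
G1 X-8.16 Y4.50 E0.4132
G1 X-4.50 Y0.84 E0.8264
G1 X0.50 Y-0.50 E1.2396
G1 X5.50 Y0.84 E1.6528
G1 X9.16 Y4.50 E2.0660
G1 X9.56 Y6.00 E2.1899
G1 X23.00 Y6.00 E3.2627
G1 X23.00 Y22.50 E4.5798
G1 X1.50 Y22.50 E6.2960
G1 X1.50 Y19.23 E6.5571
G1 X0.50 Y19.50 E6.6398
G1 X-4.50 Y18.16 E7.0530
G1 X-8.16 Y14.50 E7.4661
G1 X-9.50 Y9.50 E7.8793

At z = 25.6 mm: the cylinder does not reach this height (z outside [0, 9.5]); the cube at (1.5, 6) (footprint 21.5×16.5) is included at this height; the cylinder at (0.5, 9.5): section is a regular 12-gon, circumradius r=10; Combining (union): the regions partially overlap (shared area 94.99 mm²), so overlapping operands fuse into one piece — 1 connected region. The outline is a single polygon with 14 vertices. Extrusion per mm of travel: 0.6 × 0.32 / (π × 0.875²) = 0.079824. Accumulating E over each segment gives final E = 7.8793.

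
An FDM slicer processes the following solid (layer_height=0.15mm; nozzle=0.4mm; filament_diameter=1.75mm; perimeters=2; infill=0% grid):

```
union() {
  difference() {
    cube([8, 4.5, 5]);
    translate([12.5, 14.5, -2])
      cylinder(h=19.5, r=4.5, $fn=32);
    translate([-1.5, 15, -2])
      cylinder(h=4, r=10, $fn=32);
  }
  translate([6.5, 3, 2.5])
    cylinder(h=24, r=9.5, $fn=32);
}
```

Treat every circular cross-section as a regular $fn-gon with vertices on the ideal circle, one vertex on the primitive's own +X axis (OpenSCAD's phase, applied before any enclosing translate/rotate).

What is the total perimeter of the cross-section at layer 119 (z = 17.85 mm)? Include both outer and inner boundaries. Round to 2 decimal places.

At z = 17.85 mm: the cube is not intersected at this z (z outside [0, 5]); the cylinder at (12.5, 14.5) is not intersected at this z (z outside [-2, 17.5]); the cylinder at (-1.5, 15) is absent (z outside [-2, 2]); Subtracting the remaining from the first: the first operand is absent here, so nothing remains; the r=9.5 cylinder at (6.5, 3) gives a regular 32-gon of circumradius 9.5 (constant along its height) (perimeter = 2·32·9.500·sin(180°/32) = 59.59 mm); Combining (union): only the r=9.5 cylinder at (6.5, 3) is present, so the union is just that shape — boundary = 59.59 mm. Overall, the cross-section is a single solid region. Total boundary length (outer) = 59.59 mm.

59.59 mm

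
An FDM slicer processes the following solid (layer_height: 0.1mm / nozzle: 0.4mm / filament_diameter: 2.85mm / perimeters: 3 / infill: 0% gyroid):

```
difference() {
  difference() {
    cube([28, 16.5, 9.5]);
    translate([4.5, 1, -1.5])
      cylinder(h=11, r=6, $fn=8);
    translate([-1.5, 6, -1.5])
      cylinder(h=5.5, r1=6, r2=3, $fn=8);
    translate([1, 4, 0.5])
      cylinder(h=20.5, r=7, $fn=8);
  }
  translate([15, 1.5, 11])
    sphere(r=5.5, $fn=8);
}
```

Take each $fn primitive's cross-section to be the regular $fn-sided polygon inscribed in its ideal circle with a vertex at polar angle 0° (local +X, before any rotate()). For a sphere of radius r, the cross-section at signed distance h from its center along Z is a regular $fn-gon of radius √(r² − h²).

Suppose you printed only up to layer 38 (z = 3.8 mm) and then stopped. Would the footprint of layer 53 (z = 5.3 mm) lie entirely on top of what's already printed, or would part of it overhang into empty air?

entirely on top

Compare the two slices. At z = 3.8: the 28×16.5 cube contributes its full rectangle (area 462.00 mm²); the r=6 cylinder at (4.5, 1) gives a regular 8-gon of circumradius 6 (constant along its height) (area = (8/2)·6.000²·sin(360°/8) = 101.82 mm²); the cone at (-1.5, 6) contributes a regular 8-gon of circumradius 3.109 (interpolated between r1=6 and r2=3 at t=0.964) (area = (8/2)·3.109²·sin(360°/8) = 27.34 mm²); the cylinder at (1, 4): section is a regular 8-gon, circumradius r=7 (area = (8/2)·7.000²·sin(360°/8) = 138.59 mm²); Subtracting the remaining from the first: starting from the 28×16.5 cube (462.00 mm²), the r=6 cylinder at (4.5, 1) partially overlaps it — only the 58.49 mm² overlap (of its 101.82 mm²) is removed, clipping the outline; the cone at (-1.5, 6) partially overlaps it — only the 3.55 mm² overlap (of its 27.34 mm²) is removed, clipping the outline; the r=7 cylinder at (1, 4) partially overlaps it — only the 21.29 mm² overlap (of its 138.59 mm²) is removed, clipping the outline — area = 378.67 mm²; the sphere at (15, 1.5) does not reach this height (|z−center|=7.200 > r=5.5); After the difference (first − rest): none of the subtracted shapes is present at this height, so the result so far is unchanged — area = 378.67 mm². At z = 5.3: the 28×16.5 cube contributes its full rectangle (area 462.00 mm²); the r=6 cylinder at (4.5, 1) contributes a regular 8-gon of circumradius 6 (area = (8/2)·6.000²·sin(360°/8) = 101.82 mm²); the cone at (-1.5, 6) is absent (z outside [-1.5, 4]); the cylinder at (1, 4): section is a regular 8-gon, circumradius r=7 (area = (8/2)·7.000²·sin(360°/8) = 138.59 mm²); Taking the first minus the rest: starting from the 28×16.5 cube (462.00 mm²), the r=6 cylinder at (4.5, 1) partially overlaps it — only the 58.49 mm² overlap (of its 101.82 mm²) is removed, clipping the outline; the r=7 cylinder at (1, 4) partially overlaps it — only the 24.84 mm² overlap (of its 138.59 mm²) is removed, clipping the outline — area = 378.67 mm²; the sphere at (15, 1.5) does not reach this height (|z−center|=5.700 > r=5.5); Taking the first minus the rest: none of the subtracted shapes is present at this height, so that combined region is unchanged — area = 378.67 mm². Checking containment: the cross-section at z = 5.3 is a subset of the cross-section at z = 3.8.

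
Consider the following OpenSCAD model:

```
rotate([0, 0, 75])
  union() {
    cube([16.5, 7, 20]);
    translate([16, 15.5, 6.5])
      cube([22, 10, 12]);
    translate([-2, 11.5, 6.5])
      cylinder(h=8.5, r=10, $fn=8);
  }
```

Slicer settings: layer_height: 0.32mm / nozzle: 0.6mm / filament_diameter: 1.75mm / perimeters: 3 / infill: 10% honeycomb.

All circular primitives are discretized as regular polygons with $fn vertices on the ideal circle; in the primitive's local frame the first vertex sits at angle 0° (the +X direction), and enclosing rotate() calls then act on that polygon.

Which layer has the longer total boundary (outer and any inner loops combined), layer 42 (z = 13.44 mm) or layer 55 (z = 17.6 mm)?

layer 42 (z = 13.44 mm)

Layer 42 (z = 13.44): the cube is present — its section is the full 16.5×7 rectangle (perimeter 47.00 mm); the cube at (16, 15.5) (footprint 22×10) is included at this height (perimeter 64.00 mm); the r=10 cylinder at (-2, 11.5) gives a regular 8-gon of circumradius 10 (constant along its height) (perimeter = 2·8·10.000·sin(180°/8) = 61.23 mm); Combining (union): the regions partially overlap (shared area 19.73 mm²), so the edge portions inside another operand are dropped and the merged outline is re-measured after clipping — boundary = 153.15 mm; (whole slice rotated 75° about Z — lengths, areas and connectivity unchanged). So its perimeter = 153.15 mm. Layer 55 (z = 17.6): the 16.5×7 cube contributes its full rectangle (perimeter 47.00 mm); the 22×10 cube at (16, 15.5) contributes its full rectangle (perimeter 64.00 mm); the cylinder at (-2, 11.5) does not reach this height (z outside [6.5, 15]); Taking the union: the 2 present regions are separate (no shared area or edge), so areas and boundary lengths simply add and each stays a separate island — boundary = 111.00 mm; (rotated 75° about Z; rotation is an isometry so areas/perimeters/island counts are preserved). So its perimeter = 111.00 mm. Layer 42 is larger (153.15 vs 111.00 mm).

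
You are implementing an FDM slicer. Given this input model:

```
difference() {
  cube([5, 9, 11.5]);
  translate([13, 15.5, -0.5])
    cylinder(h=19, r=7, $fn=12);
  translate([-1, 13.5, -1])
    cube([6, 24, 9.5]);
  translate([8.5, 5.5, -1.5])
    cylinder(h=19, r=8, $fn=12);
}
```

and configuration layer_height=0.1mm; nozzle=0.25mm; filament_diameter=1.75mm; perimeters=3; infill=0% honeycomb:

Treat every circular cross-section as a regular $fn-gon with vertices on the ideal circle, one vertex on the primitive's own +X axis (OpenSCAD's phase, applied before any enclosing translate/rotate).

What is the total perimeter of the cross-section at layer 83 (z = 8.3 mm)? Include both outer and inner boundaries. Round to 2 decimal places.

At z = 8.3 mm: the cube is present — its section is the full 5×9 rectangle (perimeter 28.00 mm); the r=7 cylinder at (13, 15.5) contributes a regular 12-gon of circumradius 7 (perimeter = 2·12·7.000·sin(180°/12) = 43.48 mm); the 6×24 cube at (-1, 13.5) contributes its full rectangle (perimeter 60.00 mm); the cylinder at (8.5, 5.5): section is a regular 12-gon, circumradius r=8 (perimeter = 2·12·8.000·sin(180°/12) = 49.69 mm); After the difference (first − rest): starting from the 5×9 cube, the r=7 cylinder at (13, 15.5) misses the remaining region (no effect); the 6×24 cube at (-1, 13.5) misses the remaining region (no effect); the r=8 cylinder at (8.5, 5.5) partially overlaps it — only the 33.98 mm² overlap (of its 192.00 mm²) is removed, clipping the outline — boundary = 23.40 mm. Overall, the cross-section is a single solid region. Total boundary length (outer) = 23.40 mm.

23.40 mm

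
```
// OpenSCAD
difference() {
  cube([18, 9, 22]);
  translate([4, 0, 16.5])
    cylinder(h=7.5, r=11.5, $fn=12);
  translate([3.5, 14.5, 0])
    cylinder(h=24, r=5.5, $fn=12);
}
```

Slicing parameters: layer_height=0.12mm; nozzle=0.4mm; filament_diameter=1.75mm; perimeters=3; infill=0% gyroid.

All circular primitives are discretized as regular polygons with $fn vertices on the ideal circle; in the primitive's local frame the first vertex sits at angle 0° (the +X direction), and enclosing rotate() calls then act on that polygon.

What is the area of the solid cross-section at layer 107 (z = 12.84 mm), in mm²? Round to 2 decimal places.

162.00 mm²

At z = 12.84 mm: the 18×9 cube contributes its full rectangle (area 162.00 mm²); the cylinder at (4, 0) is not intersected at this z (z outside [16.5, 24]); the r=5.5 cylinder at (3.5, 14.5) gives a regular 12-gon of circumradius 5.5 (constant along its height) (area = (12/2)·5.500²·sin(360°/12) = 90.75 mm²); After the difference (first − rest): starting from the 18×9 cube (162.00 mm²), the r=5.5 cylinder at (3.5, 14.5) misses the remaining region (no effect) — area = 162.00 mm². Overall, the cross-section is a single solid region. Net area = 162.00 mm².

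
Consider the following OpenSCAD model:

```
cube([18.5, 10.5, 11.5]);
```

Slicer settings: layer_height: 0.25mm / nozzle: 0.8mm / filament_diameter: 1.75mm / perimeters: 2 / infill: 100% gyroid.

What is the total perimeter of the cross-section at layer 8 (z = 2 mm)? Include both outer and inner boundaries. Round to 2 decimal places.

At z = 2 mm: the cube is present — its section is the full 18.5×10.5 rectangle (perimeter 58.00 mm). Overall, the cross-section is a single solid region. Total boundary length (outer) = 58.00 mm.

58.00 mm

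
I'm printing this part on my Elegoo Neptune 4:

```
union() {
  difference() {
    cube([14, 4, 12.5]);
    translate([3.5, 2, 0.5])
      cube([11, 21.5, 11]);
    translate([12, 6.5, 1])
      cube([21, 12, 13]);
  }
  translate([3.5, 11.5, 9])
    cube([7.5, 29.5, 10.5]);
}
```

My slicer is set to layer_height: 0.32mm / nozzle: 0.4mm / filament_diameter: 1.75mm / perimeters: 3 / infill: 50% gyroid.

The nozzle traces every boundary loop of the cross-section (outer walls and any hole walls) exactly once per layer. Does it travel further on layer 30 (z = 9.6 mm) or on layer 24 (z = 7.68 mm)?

layer 30 (z = 9.6 mm)

Layer 30 (z = 9.6): the cube is present — its section is the full 14×4 rectangle (perimeter 36.00 mm); the cube at (3.5, 2) is present — its section is the full 11×21.5 rectangle (perimeter 65.00 mm); the cube at (12, 6.5) is present — its section is the full 21×12 rectangle (perimeter 66.00 mm); After the difference (first − rest): starting from the 14×4 cube, the 11×21.5 cube at (3.5, 2) partially overlaps it — only the 21.00 mm² overlap (of its 236.50 mm²) is removed, clipping the outline; the 21×12 cube at (12, 6.5) misses the remaining region (no effect) — boundary = 36.00 mm; the cube at (3.5, 11.5) is present — its section is the full 7.5×29.5 rectangle (perimeter 74.00 mm); Merging all regions: the 2 present regions are separate (no shared area or edge), so areas and boundary lengths simply add and each stays a separate island — boundary = 110.00 mm. So its perimeter = 110.00 mm. Layer 24 (z = 7.68): the cube is present — its section is the full 14×4 rectangle (perimeter 36.00 mm); the cube at (3.5, 2) is present — its section is the full 11×21.5 rectangle (perimeter 65.00 mm); the 21×12 cube at (12, 6.5) contributes its full rectangle (perimeter 66.00 mm); Taking the first minus the rest: starting from the 14×4 cube, the 11×21.5 cube at (3.5, 2) partially overlaps it — only the 21.00 mm² overlap (of its 236.50 mm²) is removed, clipping the outline; the 21×12 cube at (12, 6.5) misses the remaining region (no effect) — boundary = 36.00 mm; the cube at (3.5, 11.5) is absent (z outside [9, 19.5]); Merging all regions: only the result so far is present, so the union is just that shape — boundary = 36.00 mm. So its perimeter = 36.00 mm. Layer 30 is larger (110.00 vs 36.00 mm).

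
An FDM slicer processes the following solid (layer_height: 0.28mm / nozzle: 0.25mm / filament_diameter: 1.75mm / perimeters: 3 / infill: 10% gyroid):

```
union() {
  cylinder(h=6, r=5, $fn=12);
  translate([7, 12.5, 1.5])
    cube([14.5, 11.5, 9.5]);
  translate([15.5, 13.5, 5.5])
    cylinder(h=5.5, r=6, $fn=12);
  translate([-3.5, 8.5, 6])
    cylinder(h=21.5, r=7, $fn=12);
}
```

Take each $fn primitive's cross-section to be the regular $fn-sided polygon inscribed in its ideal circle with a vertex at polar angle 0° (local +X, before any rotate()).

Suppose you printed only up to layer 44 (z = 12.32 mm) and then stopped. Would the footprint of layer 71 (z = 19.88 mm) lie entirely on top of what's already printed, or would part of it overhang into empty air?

entirely on top

Compare the two slices. At z = 12.32: the cylinder does not reach this height (z outside [0, 6]); the cube at (7, 12.5) does not reach this height (z outside [1.5, 11]); the cylinder at (15.5, 13.5) is absent (z outside [5.5, 11]); the r=7 cylinder at (-3.5, 8.5) contributes a regular 12-gon of circumradius 7 (area = (12/2)·7.000²·sin(360°/12) = 147.00 mm²); Combining (union): only the r=7 cylinder at (-3.5, 8.5) is present, so the union is just that shape — area = 147.00 mm². At z = 19.88: the cylinder is not intersected at this z (z outside [0, 6]); the cube at (7, 12.5) does not reach this height (z outside [1.5, 11]); the cylinder at (15.5, 13.5) is not intersected at this z (z outside [5.5, 11]); the cylinder at (-3.5, 8.5): section is a regular 12-gon, circumradius r=7 (area = (12/2)·7.000²·sin(360°/12) = 147.00 mm²); Merging all regions: only the r=7 cylinder at (-3.5, 8.5) is present, so the union is just that shape — area = 147.00 mm². Checking containment: the cross-section at z = 19.88 is a subset of the cross-section at z = 12.32.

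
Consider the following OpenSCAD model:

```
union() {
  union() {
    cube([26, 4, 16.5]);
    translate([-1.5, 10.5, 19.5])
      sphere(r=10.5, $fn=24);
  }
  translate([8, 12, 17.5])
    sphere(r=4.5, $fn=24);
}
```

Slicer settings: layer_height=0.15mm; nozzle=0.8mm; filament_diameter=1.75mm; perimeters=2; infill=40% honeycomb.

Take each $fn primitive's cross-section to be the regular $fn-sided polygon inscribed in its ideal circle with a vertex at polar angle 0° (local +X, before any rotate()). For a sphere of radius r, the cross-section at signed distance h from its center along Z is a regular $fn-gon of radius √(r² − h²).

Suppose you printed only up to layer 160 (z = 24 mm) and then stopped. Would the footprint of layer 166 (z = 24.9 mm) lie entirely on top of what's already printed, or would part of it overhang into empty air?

entirely on top

Compare the two slices. At z = 24: the cube does not reach this height (z outside [0, 16.5]); the r=10.5 sphere at (-1.5, 10.5) slices to a regular 24-gon of circumradius 9.487 (√(r²−h²) with h=4.5 from center) (area = (24/2)·9.487²·sin(360°/24) = 279.52 mm²); Merging all regions: only the r=10.5 sphere at (-1.5, 10.5) is present, so the union is just that shape — area = 279.52 mm²; the sphere at (8, 12) is not intersected at this z (|z−center|=6.500 > r=4.5); Taking the union: only the result so far is present, so the union is just that shape — area = 279.52 mm². At z = 24.9: the cube does not reach this height (z outside [0, 16.5]); the r=10.5 sphere at (-1.5, 10.5) slices to a regular 24-gon of circumradius 9.005 (√(r²−h²) with h=5.4 from center) (area = (24/2)·9.005²·sin(360°/24) = 251.85 mm²); Combining (union): only the r=10.5 sphere at (-1.5, 10.5) is present, so the union is just that shape — area = 251.85 mm²; the sphere at (8, 12) does not reach this height (|z−center|=7.400 > r=4.5); Merging all regions: only the result so far is present, so the union is just that shape — area = 251.85 mm². Checking containment: the cross-section at z = 24.9 is a subset of the cross-section at z = 24.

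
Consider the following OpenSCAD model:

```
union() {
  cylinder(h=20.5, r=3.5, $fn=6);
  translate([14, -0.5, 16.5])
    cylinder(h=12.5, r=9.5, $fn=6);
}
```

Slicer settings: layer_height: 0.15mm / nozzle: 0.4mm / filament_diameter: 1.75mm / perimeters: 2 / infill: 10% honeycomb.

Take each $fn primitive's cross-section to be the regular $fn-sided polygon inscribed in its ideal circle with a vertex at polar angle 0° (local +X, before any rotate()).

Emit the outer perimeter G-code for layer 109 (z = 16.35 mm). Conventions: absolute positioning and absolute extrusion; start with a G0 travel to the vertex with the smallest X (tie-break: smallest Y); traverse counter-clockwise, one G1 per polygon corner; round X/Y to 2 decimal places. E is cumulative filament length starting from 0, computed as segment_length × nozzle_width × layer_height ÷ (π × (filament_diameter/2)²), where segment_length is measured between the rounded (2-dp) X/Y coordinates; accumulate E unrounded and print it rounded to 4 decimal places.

G0 X-3.50 Y0.00 Z16.35
G1 X-1.75 Y-3.03 E0.0873
G1 X1.75 Y-3.03 E0.1746
G1 X3.50 Y0.00 E0.2619
G1 X1.75 Y3.03 E0.3492
G1 X-1.75 Y3.03 E0.4365
G1 X-3.50 Y0.00 E0.5238

At z = 16.35 mm: the cylinder: section is a regular 6-gon, circumradius r=3.5; the cylinder at (14, -0.5) does not reach this height (z outside [16.5, 29]); Merging all regions: only the r=3.5 cylinder is present, so the union is just that shape — 1 connected region. The outline is a single polygon with 6 vertices. Extrusion per mm of travel: 0.4 × 0.15 / (π × 0.875²) = 0.024945. Accumulating E over each segment gives final E = 0.5238.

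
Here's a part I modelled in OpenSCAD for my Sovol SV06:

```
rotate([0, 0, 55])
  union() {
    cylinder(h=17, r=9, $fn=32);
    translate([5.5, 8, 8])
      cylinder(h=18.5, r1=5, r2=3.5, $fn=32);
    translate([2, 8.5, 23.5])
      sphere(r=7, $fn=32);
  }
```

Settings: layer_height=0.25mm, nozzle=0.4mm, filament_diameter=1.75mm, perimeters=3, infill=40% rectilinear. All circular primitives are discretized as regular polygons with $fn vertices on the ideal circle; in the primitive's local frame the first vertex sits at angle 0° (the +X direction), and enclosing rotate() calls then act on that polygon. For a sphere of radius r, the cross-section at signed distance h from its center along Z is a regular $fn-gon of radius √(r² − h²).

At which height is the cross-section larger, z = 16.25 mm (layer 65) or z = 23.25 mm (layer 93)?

layer 65 (z = 16.25 mm)

Layer 65 (z = 16.25): the r=9 cylinder contributes a regular 32-gon of circumradius 9 (area = (32/2)·9.000²·sin(360°/32) = 252.84 mm²); the cone at (5.5, 8) contributes a regular 32-gon of circumradius 4.331 (interpolated between r1=5 and r2=3.5 at t=0.446) (area = (32/2)·4.331²·sin(360°/32) = 58.55 mm²); the sphere at (2, 8.5) does not reach this height (|z−center|=7.250 > r=7); Merging all regions: the regions partially overlap — summed areas 311.39 mm² minus the doubly-counted overlap 20.24 mm² gives 291.15 mm² — area = 291.15 mm²; (whole slice rotated 55° about Z — lengths, areas and connectivity unchanged). So its area = 291.15 mm². Layer 93 (z = 23.25): the cylinder is not intersected at this z (z outside [0, 17]); the cone at (5.5, 8) contributes a regular 32-gon of circumradius 3.764 (interpolated between r1=5 and r2=3.5 at t=0.824) (area = (32/2)·3.764²·sin(360°/32) = 44.21 mm²); the sphere at (2, 8.5): section is a regular 32-gon, circumradius = √(r²−h²) = √(7²−0.25²) = 6.996 (area = (32/2)·6.996²·sin(360°/32) = 152.76 mm²); Merging all regions: the regions partially overlap — summed areas 196.97 mm² minus the doubly-counted overlap 43.31 mm² gives 153.66 mm² — area = 153.66 mm²; (rotated 55° about Z; rotation is an isometry so areas/perimeters/island counts are preserved). So its area = 153.66 mm². Layer 65 is larger (291.15 vs 153.66 mm²).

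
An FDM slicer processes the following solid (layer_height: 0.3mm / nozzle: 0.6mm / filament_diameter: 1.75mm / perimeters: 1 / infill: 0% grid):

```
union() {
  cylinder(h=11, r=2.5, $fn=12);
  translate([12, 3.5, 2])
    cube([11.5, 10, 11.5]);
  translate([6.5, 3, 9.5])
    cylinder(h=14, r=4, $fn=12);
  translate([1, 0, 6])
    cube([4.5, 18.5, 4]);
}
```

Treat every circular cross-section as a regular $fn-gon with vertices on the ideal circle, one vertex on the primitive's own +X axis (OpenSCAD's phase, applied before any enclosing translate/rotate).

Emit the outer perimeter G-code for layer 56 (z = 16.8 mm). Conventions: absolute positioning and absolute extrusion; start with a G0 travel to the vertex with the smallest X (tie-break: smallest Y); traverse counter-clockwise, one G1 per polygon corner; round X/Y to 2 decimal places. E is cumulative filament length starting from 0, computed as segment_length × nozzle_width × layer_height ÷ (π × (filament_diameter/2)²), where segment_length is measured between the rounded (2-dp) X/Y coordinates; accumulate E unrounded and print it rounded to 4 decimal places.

At z = 16.8 mm: the cylinder is absent (z outside [0, 11]); the cube at (12, 3.5) does not reach this height (z outside [2, 13.5]); the cylinder at (6.5, 3): section is a regular 12-gon, circumradius r=4; the cube at (1, 0) does not reach this height (z outside [6, 10]); Combining (union): only the r=4 cylinder at (6.5, 3) is present, so the union is just that shape — 1 connected region. The outline is a single polygon with 12 vertices. Extrusion per mm of travel: 0.6 × 0.3 / (π × 0.875²) = 0.074835. Accumulating E over each segment gives final E = 1.8583.

G0 X2.50 Y3.00 Z16.80
G1 X3.04 Y1.00 E0.1550
G1 X4.50 Y-0.46 E0.3095
G1 X6.50 Y-1.00 E0.4646
G1 X8.50 Y-0.46 E0.6196
G1 X9.96 Y1.00 E0.7741
G1 X10.50 Y3.00 E0.9292
G1 X9.96 Y5.00 E1.0842
G1 X8.50 Y6.46 E1.2387
G1 X6.50 Y7.00 E1.3937
G1 X4.50 Y6.46 E1.5488
G1 X3.04 Y5.00 E1.7033
G1 X2.50 Y3.00 E1.8583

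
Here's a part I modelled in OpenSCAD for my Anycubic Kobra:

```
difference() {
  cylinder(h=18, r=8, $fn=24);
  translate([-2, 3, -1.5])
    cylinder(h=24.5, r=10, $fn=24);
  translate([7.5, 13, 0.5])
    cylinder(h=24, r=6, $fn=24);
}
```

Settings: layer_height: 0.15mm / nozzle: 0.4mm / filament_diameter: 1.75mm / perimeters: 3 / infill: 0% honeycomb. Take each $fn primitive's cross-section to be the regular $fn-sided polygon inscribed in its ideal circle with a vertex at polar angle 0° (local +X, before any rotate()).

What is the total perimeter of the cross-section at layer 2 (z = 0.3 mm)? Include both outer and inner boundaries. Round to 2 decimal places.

35.07 mm

At z = 0.3 mm: the cylinder: section is a regular 24-gon, circumradius r=8 (perimeter = 2·24·8.000·sin(180°/24) = 50.12 mm); the r=10 cylinder at (-2, 3) gives a regular 24-gon of circumradius 10 (constant along its height) (perimeter = 2·24·10.000·sin(180°/24) = 62.65 mm); the cylinder at (7.5, 13) is absent (z outside [0.5, 24.5]); Taking the first minus the rest: starting from the r=8 cylinder, the r=10 cylinder at (-2, 3) partially overlaps it — only the 180.31 mm² overlap (of its 310.58 mm²) is removed, clipping the outline — boundary = 35.07 mm. Overall, the cross-section is a single solid region. Total boundary length (outer) = 35.07 mm.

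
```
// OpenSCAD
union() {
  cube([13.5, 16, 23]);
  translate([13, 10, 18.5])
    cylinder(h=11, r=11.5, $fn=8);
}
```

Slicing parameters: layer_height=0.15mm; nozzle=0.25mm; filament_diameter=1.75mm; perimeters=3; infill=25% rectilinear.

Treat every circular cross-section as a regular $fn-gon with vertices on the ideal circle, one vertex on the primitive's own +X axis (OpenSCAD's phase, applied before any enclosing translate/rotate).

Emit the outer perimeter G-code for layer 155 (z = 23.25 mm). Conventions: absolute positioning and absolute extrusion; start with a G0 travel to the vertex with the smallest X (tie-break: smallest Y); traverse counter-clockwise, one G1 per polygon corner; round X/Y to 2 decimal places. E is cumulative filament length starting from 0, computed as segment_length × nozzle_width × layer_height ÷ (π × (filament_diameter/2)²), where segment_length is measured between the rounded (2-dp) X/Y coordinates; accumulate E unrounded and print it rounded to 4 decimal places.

G0 X1.50 Y10.00 Z23.25
G1 X4.87 Y1.87 E0.1372
G1 X13.00 Y-1.50 E0.2744
G1 X21.13 Y1.87 E0.4116
G1 X24.50 Y10.00 E0.5488
G1 X21.13 Y18.13 E0.6861
G1 X13.00 Y21.50 E0.8233
G1 X4.87 Y18.13 E0.9605
G1 X1.50 Y10.00 E1.0977

At z = 23.25 mm: the cube is not intersected at this z (z outside [0, 23]); the cylinder at (13, 10): section is a regular 8-gon, circumradius r=11.5; Taking the union: only the r=11.5 cylinder at (13, 10) is present, so the union is just that shape — 1 connected region. The outline is a single polygon with 8 vertices. Extrusion per mm of travel: 0.25 × 0.15 / (π × 0.875²) = 0.015591. Accumulating E over each segment gives final E = 1.0977.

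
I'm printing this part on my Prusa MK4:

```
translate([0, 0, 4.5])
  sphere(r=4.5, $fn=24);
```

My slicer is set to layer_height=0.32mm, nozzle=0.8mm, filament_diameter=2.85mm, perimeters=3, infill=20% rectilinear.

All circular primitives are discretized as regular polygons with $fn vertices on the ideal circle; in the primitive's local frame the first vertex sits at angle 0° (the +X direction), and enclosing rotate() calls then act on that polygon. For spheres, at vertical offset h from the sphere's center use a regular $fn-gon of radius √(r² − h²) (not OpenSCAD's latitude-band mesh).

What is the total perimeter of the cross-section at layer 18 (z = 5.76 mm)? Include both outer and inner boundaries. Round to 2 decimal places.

At z = 5.76 mm: the r=4.5 sphere slices to a regular 24-gon of circumradius 4.320 (√(r²−h²) with h=1.26 from center) (perimeter = 2·24·4.320·sin(180°/24) = 27.07 mm). Overall, the cross-section is a single solid region. Total boundary length (outer) = 27.07 mm.

27.07 mm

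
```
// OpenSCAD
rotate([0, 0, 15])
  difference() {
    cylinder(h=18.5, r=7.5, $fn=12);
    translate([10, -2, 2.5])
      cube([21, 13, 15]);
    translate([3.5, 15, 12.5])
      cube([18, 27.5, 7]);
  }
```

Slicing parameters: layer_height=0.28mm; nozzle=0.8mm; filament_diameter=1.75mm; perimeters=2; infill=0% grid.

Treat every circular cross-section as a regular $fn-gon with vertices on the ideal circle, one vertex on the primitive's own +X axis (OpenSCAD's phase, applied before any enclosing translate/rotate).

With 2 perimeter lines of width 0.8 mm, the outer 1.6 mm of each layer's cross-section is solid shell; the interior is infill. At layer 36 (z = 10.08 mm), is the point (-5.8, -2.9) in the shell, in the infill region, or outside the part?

At z = 10.08 mm: the r=7.5 cylinder contributes a regular 12-gon of circumradius 7.5; the cube at (10, -2) is present — its section is the full 21×13 rectangle; the cube at (3.5, 15) does not reach this height (z outside [12.5, 19.5]); Taking the first minus the rest: starting from the r=7.5 cylinder, the 21×13 cube at (10, -2) misses the remaining region (no effect) — 1 connected region; (whole slice rotated 15° about Z — lengths, areas and connectivity unchanged). Overall, the cross-section is a single solid region. Undo the 15° rotation: the query point maps to (-6.353, -1.300) in the un-rotated model frame. The nearest boundary edge runs (-6.50, -3.75)→(-7.50, 0.00); distance from the point to it = 0.77 mm. The point is inside the cross-section, 0.77 mm from the nearest boundary — within the 1.6 mm shell band (2 × 0.8).

shell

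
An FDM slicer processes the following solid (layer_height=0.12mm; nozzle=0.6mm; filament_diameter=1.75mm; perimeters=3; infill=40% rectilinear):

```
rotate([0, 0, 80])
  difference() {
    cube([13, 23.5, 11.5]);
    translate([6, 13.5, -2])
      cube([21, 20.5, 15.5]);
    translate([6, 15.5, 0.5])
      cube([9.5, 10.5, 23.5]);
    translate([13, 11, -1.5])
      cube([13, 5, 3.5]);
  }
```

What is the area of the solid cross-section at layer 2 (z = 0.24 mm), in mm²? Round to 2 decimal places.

At z = 0.24 mm: the cube is present — its section is the full 13×23.5 rectangle (area 305.50 mm²); the cube at (6, 13.5) (footprint 21×20.5) is included at this height (area 430.50 mm²); the cube at (6, 15.5) does not reach this height (z outside [0.5, 24]); the 13×5 cube at (13, 11) contributes its full rectangle (area 65.00 mm²); After the difference (first − rest): starting from the 13×23.5 cube (305.50 mm²), the 21×20.5 cube at (6, 13.5) partially overlaps it — only the 70.00 mm² overlap (of its 430.50 mm²) is removed, clipping the outline; the 13×5 cube at (13, 11) misses the remaining region (no effect) — area = 235.50 mm²; (whole slice rotated 80° about Z — lengths, areas and connectivity unchanged). Overall, the cross-section is a single solid region. Net area = 235.50 mm².

235.50 mm²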